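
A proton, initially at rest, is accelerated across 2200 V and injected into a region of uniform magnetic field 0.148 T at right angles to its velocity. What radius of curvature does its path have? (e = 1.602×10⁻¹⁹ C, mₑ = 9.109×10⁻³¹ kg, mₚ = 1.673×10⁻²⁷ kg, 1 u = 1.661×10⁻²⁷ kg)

r ≈ 0.0458 m

Acceleration: |q|V = ½mv² ⇒ v = √(2|q|V/m) = √(2·1.602×10⁻¹⁹·2200/1.673×10⁻²⁷) ≈ 6.491×10⁵ m/s.
In the field: r = mv/(|q|B) = (1.673×10⁻²⁷)(6.491×10⁵)/((1.602×10⁻¹⁹)(0.148)) ≈ 0.0458 m.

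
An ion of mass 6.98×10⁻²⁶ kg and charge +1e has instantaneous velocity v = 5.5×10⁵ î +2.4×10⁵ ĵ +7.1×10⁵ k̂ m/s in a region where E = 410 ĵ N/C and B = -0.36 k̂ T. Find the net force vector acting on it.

F ≈ (-1.38×10⁻¹⁴, 3.18×10⁻¹⁴, 0) N

v×B = (-8.64×10⁴, 1.98×10⁵, 0) N/C.
E + v×B = (-8.64×10⁴, 1.98×10⁵, 0) N/C.
F = q(E + v×B) = (1.602×10⁻¹⁹ C)·(-8.64×10⁴, 1.98×10⁵, 0) = (-1.38×10⁻¹⁴, 3.18×10⁻¹⁴, 0) N.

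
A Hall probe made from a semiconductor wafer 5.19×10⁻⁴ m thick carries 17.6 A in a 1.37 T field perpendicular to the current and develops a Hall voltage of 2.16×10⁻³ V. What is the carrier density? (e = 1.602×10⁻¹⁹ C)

n ≈ 1.34×10²⁶ m⁻³

From V_H = IB/(n e t), n = IB/(V_H e t).
n = (17.6)(1.37)/((2.16×10⁻³)(1.602×10⁻¹⁹)(5.19×10⁻⁴)) ≈ 1.34×10²⁶ m⁻³.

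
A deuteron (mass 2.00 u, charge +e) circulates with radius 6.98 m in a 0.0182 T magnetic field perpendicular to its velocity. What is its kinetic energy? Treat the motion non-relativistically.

v = |q|Br/m, then KE = ½mv² = (qBr)²/(2m).
v = (1.602×10⁻¹⁹)(0.0182)(6.98)/3.322×10⁻²⁷ ≈ 6.126×10⁶ m/s.
KE = ½(3.322×10⁻²⁷)(6.126×10⁶)² ≈ 6.23×10⁻¹⁴ J = 3.89×10⁵ eV.

KE ≈ 3.89×10⁵ eV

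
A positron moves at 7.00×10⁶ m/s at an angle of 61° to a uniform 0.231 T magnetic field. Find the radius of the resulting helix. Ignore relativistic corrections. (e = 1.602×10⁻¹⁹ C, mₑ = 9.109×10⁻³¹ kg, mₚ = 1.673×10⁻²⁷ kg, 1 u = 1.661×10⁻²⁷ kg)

r ≈ 1.51×10⁻⁴ m

v⊥ = v sinθ = 7.00×10⁶·sin61° ≈ 6.122×10⁶ m/s.
r = m v⊥/(|q|B) = (9.109×10⁻³¹)(6.122×10⁶)/((1.602×10⁻¹⁹)(0.231)) ≈ 1.51×10⁻⁴ m.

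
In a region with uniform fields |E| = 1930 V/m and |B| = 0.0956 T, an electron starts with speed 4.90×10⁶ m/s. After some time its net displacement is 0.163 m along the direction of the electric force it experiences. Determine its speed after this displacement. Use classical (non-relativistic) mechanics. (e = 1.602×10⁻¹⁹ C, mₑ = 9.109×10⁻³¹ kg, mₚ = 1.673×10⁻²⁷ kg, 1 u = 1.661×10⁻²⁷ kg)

B does no work; ΔKE = |q|E d.
½mv_f² = ½mv₀² + |q|Ed = ½(9.109×10⁻³¹)(4.90×10⁶)² + (1.602×10⁻¹⁹)(1930)(0.163) ≈ 1.094×10⁻¹⁷ J + 5.040×10⁻¹⁷ J ≈ 6.133×10⁻¹⁷ J.
v_f = √(2·6.133×10⁻¹⁷/9.109×10⁻³¹) ≈ 1.16×10⁷ m/s.

v_f ≈ 1.16×10⁷ m/s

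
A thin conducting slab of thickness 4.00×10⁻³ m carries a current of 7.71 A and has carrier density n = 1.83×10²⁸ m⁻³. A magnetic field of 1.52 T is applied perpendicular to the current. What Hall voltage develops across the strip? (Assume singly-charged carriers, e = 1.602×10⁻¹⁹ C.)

V_H ≈ 9.99×10⁻⁷ V

V_H = IB/(n e t).
V_H = (7.71)(1.52)/((1.83×10²⁸)(1.602×10⁻¹⁹)(4.00×10⁻³)) ≈ 9.99×10⁻⁷ V.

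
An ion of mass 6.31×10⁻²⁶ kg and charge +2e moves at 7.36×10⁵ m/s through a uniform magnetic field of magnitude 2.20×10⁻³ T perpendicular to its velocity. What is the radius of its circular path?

r ≈ 65.9 m

The magnetic force provides the centripetal force: |q|vB = mv²/r.
r = mv/(|q|B) = (6.31×10⁻²⁶)(7.36×10⁵)/((3.204×10⁻¹⁹)(2.20×10⁻³)) ≈ 65.9 m.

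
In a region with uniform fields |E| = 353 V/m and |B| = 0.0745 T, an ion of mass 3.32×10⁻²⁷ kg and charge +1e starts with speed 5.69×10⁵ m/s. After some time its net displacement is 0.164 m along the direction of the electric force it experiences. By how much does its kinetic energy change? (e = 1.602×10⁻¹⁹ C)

The magnetic force is always ⟂ v and does no work; only the electric force changes KE.
ΔKE = F_E · d = |q|E d = (1.602×10⁻¹⁹)(353)(0.164) ≈ 9.27×10⁻¹⁸ J.

ΔKE ≈ 9.27×10⁻¹⁸ J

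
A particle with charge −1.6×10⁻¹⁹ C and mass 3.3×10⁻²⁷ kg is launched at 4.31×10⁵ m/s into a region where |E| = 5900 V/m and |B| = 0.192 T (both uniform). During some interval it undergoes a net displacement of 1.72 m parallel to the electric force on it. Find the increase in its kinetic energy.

ΔKE ≈ 1.62×10⁻¹⁵ J

The magnetic force is always ⟂ v and does no work; only the electric force changes KE.
ΔKE = F_E · d = |q|E d = (1.6×10⁻¹⁹)(5900)(1.72) ≈ 1.62×10⁻¹⁵ J.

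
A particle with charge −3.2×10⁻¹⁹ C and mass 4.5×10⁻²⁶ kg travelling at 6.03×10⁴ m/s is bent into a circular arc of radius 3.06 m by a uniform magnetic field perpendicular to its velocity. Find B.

B ≈ 2.77×10⁻³ T

From |q|vB = mv²/r, B = mv/(|q|r).
B = (4.5×10⁻²⁶)(6.03×10⁴)/((3.2×10⁻¹⁹)(3.06)) ≈ 2.77×10⁻³ T.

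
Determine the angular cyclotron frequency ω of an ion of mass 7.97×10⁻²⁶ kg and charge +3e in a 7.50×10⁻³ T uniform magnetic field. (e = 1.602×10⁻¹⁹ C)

ω ≈ 4.52×10⁴ rad/s

ω = |q|B/m.
ω = (4.806×10⁻¹⁹)(7.50×10⁻³)/7.97×10⁻²⁶ ≈ 4.52×10⁴ rad/s.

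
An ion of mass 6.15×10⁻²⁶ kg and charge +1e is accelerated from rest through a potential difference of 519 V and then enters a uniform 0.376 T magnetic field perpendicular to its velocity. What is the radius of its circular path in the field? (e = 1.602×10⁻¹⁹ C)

Acceleration: |q|V = ½mv² ⇒ v = √(2|q|V/m) = √(2·1.602×10⁻¹⁹·519/6.15×10⁻²⁶) ≈ 5.200×10⁴ m/s.
In the field: r = mv/(|q|B) = (6.15×10⁻²⁶)(5.200×10⁴)/((1.602×10⁻¹⁹)(0.376)) ≈ 0.0531 m.

r ≈ 0.0531 m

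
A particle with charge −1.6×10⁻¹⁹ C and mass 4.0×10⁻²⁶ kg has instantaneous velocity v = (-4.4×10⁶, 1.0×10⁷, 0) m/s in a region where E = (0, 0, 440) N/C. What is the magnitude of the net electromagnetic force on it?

|F| ≈ 7.04×10⁻¹⁷ N

Only an electric field acts, so F = qE = (−1.6×10⁻¹⁹ C)·(0, 0, 440) = (0, 0, -7.04×10⁻¹⁷) N.
|F| = 7.04×10⁻¹⁷ N.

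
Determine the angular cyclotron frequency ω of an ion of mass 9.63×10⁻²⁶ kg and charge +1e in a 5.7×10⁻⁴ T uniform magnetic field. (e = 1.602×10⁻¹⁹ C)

ω = |q|B/m.
ω = (1.602×10⁻¹⁹)(5.7×10⁻⁴)/9.63×10⁻²⁶ ≈ 950 rad/s.

ω ≈ 950 rad/s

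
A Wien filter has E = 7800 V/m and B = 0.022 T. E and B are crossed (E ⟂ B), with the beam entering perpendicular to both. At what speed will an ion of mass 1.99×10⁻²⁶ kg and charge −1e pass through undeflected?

For undeflected motion the electric and magnetic forces balance: qE = qvB.
v = E/B = 7800/0.022 = 3.5×10⁵ m/s.

v = 3.5×10⁵ m/s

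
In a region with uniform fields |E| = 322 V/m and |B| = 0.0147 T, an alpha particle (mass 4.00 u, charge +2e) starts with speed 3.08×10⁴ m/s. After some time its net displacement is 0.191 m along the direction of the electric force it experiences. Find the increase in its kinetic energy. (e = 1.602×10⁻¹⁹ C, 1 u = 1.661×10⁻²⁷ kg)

The magnetic force is always ⟂ v and does no work; only the electric force changes KE.
ΔKE = F_E · d = |q|E d = (3.204×10⁻¹⁹)(322)(0.191) ≈ 1.97×10⁻¹⁷ J.

ΔKE ≈ 1.97×10⁻¹⁷ J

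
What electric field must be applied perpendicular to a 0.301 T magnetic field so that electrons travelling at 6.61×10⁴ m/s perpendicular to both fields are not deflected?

E = 1.99×10⁴ V/m

For straight-line motion qE = qvB, so E = vB.
E = 6.61×10⁴ × 0.301 = 1.99×10⁴ V/m.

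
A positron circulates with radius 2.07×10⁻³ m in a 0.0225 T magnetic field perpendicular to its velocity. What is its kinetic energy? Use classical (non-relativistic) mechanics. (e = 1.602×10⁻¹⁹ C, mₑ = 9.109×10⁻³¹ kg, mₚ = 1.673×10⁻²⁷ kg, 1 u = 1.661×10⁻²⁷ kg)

KE ≈ 3.06×10⁻¹⁷ J

v = |q|Br/m, then KE = ½mv² = (qBr)²/(2m).
v = (1.602×10⁻¹⁹)(0.0225)(2.07×10⁻³)/9.109×10⁻³¹ ≈ 8.191×10⁶ m/s.
KE = ½(9.109×10⁻³¹)(8.191×10⁶)² ≈ 3.06×10⁻¹⁷ J.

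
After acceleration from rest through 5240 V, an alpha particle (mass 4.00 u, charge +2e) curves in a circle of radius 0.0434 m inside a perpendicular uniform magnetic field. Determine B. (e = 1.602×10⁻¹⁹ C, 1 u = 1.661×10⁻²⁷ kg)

B ≈ 0.340 T

v = √(2|q|V/m) = √(2·3.204×10⁻¹⁹·5240/6.644×10⁻²⁷) ≈ 7.109×10⁵ m/s.
B = mv/(|q|r) = (6.644×10⁻²⁷)(7.109×10⁵)/((3.204×10⁻¹⁹)(0.0434)) ≈ 0.340 T.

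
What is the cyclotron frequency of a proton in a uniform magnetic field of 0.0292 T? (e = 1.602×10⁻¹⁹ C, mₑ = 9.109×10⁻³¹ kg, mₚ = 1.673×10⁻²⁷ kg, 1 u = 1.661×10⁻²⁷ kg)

f ≈ 4.45×10⁵ Hz

f = |q|B/(2πm).
f = (1.602×10⁻¹⁹)(0.0292)/(2π·1.673×10⁻²⁷) ≈ 4.45×10⁵ Hz.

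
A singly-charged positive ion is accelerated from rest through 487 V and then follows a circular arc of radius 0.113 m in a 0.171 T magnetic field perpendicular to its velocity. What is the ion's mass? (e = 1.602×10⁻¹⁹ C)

Combine |q|V = ½mv² and r = mv/(|q|B): eliminate v to get m = qB²r²/(2V).
m = (1.602×10⁻¹⁹)(0.171)²(0.113)²/(2·487) ≈ 6.14×10⁻²⁶ kg.

m ≈ 6.14×10⁻²⁶ kg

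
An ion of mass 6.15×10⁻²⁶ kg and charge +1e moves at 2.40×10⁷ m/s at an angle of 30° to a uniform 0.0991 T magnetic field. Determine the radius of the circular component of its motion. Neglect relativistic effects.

r ≈ 46.5 m

v⊥ = v sinθ = 2.40×10⁷·sin30° ≈ 1.200×10⁷ m/s.
r = m v⊥/(|q|B) = (6.15×10⁻²⁶)(1.200×10⁷)/((1.602×10⁻¹⁹)(0.0991)) ≈ 46.5 m.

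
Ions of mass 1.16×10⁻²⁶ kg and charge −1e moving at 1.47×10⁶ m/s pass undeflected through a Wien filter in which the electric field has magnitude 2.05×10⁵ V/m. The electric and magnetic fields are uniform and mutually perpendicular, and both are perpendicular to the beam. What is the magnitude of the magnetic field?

Balance of forces in the selector: qE = qvB ⇒ B = E/v.
B = 2.05×10⁵/1.47×10⁶ = 0.139 T.

B = 0.139 T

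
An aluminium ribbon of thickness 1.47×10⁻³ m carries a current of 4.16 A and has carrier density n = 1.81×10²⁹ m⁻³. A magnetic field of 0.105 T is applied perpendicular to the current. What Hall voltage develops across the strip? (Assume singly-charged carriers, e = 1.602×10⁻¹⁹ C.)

V_H ≈ 1.02×10⁻⁸ V

V_H = IB/(n e t).
V_H = (4.16)(0.105)/((1.81×10²⁹)(1.602×10⁻¹⁹)(1.47×10⁻³)) ≈ 1.02×10⁻⁸ V.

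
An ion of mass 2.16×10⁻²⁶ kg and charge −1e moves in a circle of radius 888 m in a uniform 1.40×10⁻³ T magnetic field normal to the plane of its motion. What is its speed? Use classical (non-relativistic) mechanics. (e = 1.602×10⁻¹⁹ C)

From |q|vB = mv²/r, v = |q|Br/m.
v = (1.602×10⁻¹⁹)(1.40×10⁻³)(888)/2.16×10⁻²⁶ ≈ 9.22×10⁶ m/s.

v ≈ 9.22×10⁶ m/s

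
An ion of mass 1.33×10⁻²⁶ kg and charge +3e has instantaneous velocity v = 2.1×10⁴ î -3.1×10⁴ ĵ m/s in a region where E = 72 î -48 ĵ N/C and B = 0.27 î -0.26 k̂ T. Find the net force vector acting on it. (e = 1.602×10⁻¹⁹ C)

F ≈ (3.91×10⁻¹⁵, 2.60×10⁻¹⁵, 4.02×10⁻¹⁵) N

v×B = (8060, 5460, 8370) N/C.
E + v×B = (8130, 5410, 8370) N/C.
F = q(E + v×B) = (4.806×10⁻¹⁹ C)·(8130, 5410, 8370) = (3.91×10⁻¹⁵, 2.60×10⁻¹⁵, 4.02×10⁻¹⁵) N.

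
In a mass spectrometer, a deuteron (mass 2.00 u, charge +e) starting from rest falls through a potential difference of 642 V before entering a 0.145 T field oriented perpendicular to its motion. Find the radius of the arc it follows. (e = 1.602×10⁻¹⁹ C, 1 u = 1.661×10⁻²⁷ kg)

r ≈ 0.0356 m

Acceleration: |q|V = ½mv² ⇒ v = √(2|q|V/m) = √(2·1.602×10⁻¹⁹·642/3.322×10⁻²⁷) ≈ 2.488×10⁵ m/s.
In the field: r = mv/(|q|B) = (3.322×10⁻²⁷)(2.488×10⁵)/((1.602×10⁻¹⁹)(0.145)) ≈ 0.0356 m.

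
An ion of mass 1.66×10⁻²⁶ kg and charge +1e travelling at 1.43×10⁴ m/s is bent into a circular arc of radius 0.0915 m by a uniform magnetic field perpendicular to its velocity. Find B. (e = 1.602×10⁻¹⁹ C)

From |q|vB = mv²/r, B = mv/(|q|r).
B = (1.66×10⁻²⁶)(1.43×10⁴)/((1.602×10⁻¹⁹)(0.0915)) ≈ 0.0162 T.

B ≈ 0.0162 T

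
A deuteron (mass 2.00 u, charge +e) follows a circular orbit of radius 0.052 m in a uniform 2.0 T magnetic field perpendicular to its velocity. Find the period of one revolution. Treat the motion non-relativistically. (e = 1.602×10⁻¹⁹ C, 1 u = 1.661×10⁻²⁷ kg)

The cyclotron period depends only on m, q, B: T = 2πm/(|q|B).
T = 2π(3.322×10⁻²⁷)/((1.602×10⁻¹⁹)(2.0)) ≈ 6.5×10⁻⁸ s.

T ≈ 6.5×10⁻⁸ s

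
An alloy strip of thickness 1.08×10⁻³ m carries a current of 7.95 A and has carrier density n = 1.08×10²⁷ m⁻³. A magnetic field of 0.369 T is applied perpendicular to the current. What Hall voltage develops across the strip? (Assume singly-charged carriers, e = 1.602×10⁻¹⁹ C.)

V_H = IB/(n e t).
V_H = (7.95)(0.369)/((1.08×10²⁷)(1.602×10⁻¹⁹)(1.08×10⁻³)) ≈ 1.57×10⁻⁵ V.

V_H ≈ 1.57×10⁻⁵ V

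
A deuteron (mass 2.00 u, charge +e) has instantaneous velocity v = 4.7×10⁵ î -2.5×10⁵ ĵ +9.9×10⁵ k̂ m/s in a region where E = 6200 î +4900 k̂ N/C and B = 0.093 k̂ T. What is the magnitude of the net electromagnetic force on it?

v×B = (-2.32×10⁴, -4.37×10⁴, 0) N/C.
E + v×B = (-1.70×10⁴, -4.37×10⁴, 4900) N/C.
F = q(E + v×B) = (1.602×10⁻¹⁹ C)·(-1.70×10⁴, -4.37×10⁴, 4900) = (-2.73×10⁻¹⁵, -7.00×10⁻¹⁵, 7.85×10⁻¹⁶) N.
|F| = 7.56×10⁻¹⁵ N.

|F| ≈ 7.56×10⁻¹⁵ N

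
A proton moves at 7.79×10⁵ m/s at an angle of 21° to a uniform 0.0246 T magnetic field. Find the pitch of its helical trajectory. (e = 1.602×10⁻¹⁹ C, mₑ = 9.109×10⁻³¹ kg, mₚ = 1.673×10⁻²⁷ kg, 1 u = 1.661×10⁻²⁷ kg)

p ≈ 1.94 m

v∥ = v cosθ = 7.79×10⁵·cos21° ≈ 7.273×10⁵ m/s.
T = 2πm/(|q|B) = 2π(1.673×10⁻²⁷)/((1.602×10⁻¹⁹)(0.0246)) ≈ 2.667×10⁻⁶ s.
pitch = v∥ T = (7.273×10⁵)(2.667×10⁻⁶) ≈ 1.94 m.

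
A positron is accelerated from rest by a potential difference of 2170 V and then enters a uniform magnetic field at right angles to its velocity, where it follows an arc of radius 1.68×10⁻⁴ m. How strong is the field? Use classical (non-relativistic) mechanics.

B ≈ 0.935 T

v = √(2|q|V/m) = √(2·1.602×10⁻¹⁹·2170/9.109×10⁻³¹) ≈ 2.763×10⁷ m/s.
B = mv/(|q|r) = (9.109×10⁻³¹)(2.763×10⁷)/((1.602×10⁻¹⁹)(1.68×10⁻⁴)) ≈ 0.935 T.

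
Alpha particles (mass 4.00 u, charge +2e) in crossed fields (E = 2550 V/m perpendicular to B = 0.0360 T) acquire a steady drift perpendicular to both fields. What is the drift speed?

The steady drift has the magnetic force balancing the electric force, so v_d = E/B.
v_d = 2550/0.0360 = 7.08×10⁴ m/s.

v_d ≈ 7.08×10⁴ m/s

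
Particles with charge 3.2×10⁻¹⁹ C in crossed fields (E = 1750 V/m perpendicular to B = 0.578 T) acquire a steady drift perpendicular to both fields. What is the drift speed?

The steady drift has the magnetic force balancing the electric force, so v_d = E/B.
v_d = 1750/0.578 = 3030 m/s.

v_d ≈ 3030 m/s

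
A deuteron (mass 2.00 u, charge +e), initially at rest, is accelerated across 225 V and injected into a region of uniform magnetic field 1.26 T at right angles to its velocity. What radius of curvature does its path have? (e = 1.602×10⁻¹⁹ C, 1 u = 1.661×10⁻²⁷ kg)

r ≈ 2.42×10⁻³ m

Acceleration: |q|V = ½mv² ⇒ v = √(2|q|V/m) = √(2·1.602×10⁻¹⁹·225/3.322×10⁻²⁷) ≈ 1.473×10⁵ m/s.
In the field: r = mv/(|q|B) = (3.322×10⁻²⁷)(1.473×10⁵)/((1.602×10⁻¹⁹)(1.26)) ≈ 2.42×10⁻³ m.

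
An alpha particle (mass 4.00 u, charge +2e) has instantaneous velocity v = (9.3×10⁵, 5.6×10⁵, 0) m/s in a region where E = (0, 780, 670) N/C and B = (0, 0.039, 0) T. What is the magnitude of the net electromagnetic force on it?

v×B = (0, 0, 3.63×10⁴) N/C.
E + v×B = (0, 780, 3.69×10⁴) N/C.
F = q(E + v×B) = (3.204×10⁻¹⁹ C)·(0, 780, 3.69×10⁴) = (0, 2.50×10⁻¹⁶, 1.18×10⁻¹⁴) N.
|F| = 1.18×10⁻¹⁴ N.

|F| ≈ 1.18×10⁻¹⁴ N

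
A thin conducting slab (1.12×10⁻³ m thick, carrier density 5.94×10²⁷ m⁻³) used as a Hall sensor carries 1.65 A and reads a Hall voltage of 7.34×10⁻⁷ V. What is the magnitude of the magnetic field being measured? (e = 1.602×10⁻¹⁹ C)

From V_H = IB/(n e t), B = V_H n e t / I.
B = (7.34×10⁻⁷)(5.94×10²⁷)(1.602×10⁻¹⁹)(1.12×10⁻³)/1.65 ≈ 0.474 T.

B ≈ 0.474 T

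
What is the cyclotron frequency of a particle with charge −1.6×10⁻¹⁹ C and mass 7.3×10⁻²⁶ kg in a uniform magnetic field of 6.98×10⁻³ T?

f ≈ 2430 Hz

f = |q|B/(2πm).
f = (1.6×10⁻¹⁹)(6.98×10⁻³)/(2π·7.3×10⁻²⁶) ≈ 2430 Hz.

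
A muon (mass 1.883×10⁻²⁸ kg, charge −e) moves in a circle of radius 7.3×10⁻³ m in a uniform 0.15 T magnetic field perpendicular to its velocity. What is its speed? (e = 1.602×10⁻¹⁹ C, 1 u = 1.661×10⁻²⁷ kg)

v ≈ 9.3×10⁵ m/s

From |q|vB = mv²/r, v = |q|Br/m.
v = (1.602×10⁻¹⁹)(0.15)(7.3×10⁻³)/1.883×10⁻²⁸ ≈ 9.3×10⁵ m/s.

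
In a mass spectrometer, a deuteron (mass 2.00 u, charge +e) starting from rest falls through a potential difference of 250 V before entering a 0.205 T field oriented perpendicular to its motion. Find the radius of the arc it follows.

Acceleration: |q|V = ½mv² ⇒ v = √(2|q|V/m) = √(2·1.602×10⁻¹⁹·250/3.322×10⁻²⁷) ≈ 1.553×10⁵ m/s.
In the field: r = mv/(|q|B) = (3.322×10⁻²⁷)(1.553×10⁵)/((1.602×10⁻¹⁹)(0.205)) ≈ 0.0157 m.

r ≈ 0.0157 m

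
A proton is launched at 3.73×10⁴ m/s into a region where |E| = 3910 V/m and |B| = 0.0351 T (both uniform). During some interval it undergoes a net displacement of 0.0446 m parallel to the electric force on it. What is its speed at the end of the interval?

v_f ≈ 1.87×10⁵ m/s

B does no work; ΔKE = |q|E d.
½mv_f² = ½mv₀² + |q|Ed = ½(1.673×10⁻²⁷)(3.73×10⁴)² + (1.602×10⁻¹⁹)(3910)(0.0446) ≈ 1.164×10⁻¹⁸ J + 2.794×10⁻¹⁷ J ≈ 2.910×10⁻¹⁷ J.
v_f = √(2·2.910×10⁻¹⁷/1.673×10⁻²⁷) ≈ 1.87×10⁵ m/s.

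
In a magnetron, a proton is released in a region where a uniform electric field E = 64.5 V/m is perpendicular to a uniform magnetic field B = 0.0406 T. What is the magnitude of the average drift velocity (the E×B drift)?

In crossed fields the guiding centre drifts at v_d = |E×B|/B² = E/B, independent of charge and mass.
v_d = 64.5/0.0406 = 1590 m/s.

v_d ≈ 1590 m/s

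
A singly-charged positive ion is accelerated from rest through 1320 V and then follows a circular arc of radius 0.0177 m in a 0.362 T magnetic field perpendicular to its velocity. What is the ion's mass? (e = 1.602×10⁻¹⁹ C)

Combine |q|V = ½mv² and r = mv/(|q|B): eliminate v to get m = qB²r²/(2V).
m = (1.602×10⁻¹⁹)(0.362)²(0.0177)²/(2·1320) ≈ 2.49×10⁻²⁷ kg.

m ≈ 2.49×10⁻²⁷ kg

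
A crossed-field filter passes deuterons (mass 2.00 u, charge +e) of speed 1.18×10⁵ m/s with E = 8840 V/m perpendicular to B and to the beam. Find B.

B = 0.0749 T

Balance of forces in the selector: qE = qvB ⇒ B = E/v.
B = 8840/1.18×10⁵ = 0.0749 T.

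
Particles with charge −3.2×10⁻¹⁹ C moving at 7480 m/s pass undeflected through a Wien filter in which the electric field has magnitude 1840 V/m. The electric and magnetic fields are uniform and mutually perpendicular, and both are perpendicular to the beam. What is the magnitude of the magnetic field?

B = 0.246 T

Balance of forces in the selector: qE = qvB ⇒ B = E/v.
B = 1840/7480 = 0.246 T.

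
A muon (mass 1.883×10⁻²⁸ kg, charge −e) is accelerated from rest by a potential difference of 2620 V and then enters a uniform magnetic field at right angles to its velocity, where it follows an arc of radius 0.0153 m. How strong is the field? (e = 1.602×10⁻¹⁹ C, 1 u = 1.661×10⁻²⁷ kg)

v = √(2|q|V/m) = √(2·1.602×10⁻¹⁹·2620/1.883×10⁻²⁸) ≈ 2.111×10⁶ m/s.
B = mv/(|q|r) = (1.883×10⁻²⁸)(2.111×10⁶)/((1.602×10⁻¹⁹)(0.0153)) ≈ 0.162 T.

B ≈ 0.162 T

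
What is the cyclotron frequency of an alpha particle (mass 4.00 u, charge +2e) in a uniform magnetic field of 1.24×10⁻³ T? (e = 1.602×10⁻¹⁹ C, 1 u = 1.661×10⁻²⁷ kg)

f = |q|B/(2πm).
f = (3.204×10⁻¹⁹)(1.24×10⁻³)/(2π·6.644×10⁻²⁷) ≈ 9520 Hz.

f ≈ 9520 Hz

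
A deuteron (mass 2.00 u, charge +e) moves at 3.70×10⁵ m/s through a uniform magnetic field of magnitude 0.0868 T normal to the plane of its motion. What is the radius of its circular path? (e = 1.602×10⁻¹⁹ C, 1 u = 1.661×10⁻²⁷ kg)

r ≈ 0.0884 m

The magnetic force provides the centripetal force: |q|vB = mv²/r.
r = mv/(|q|B) = (3.322×10⁻²⁷)(3.70×10⁵)/((1.602×10⁻¹⁹)(0.0868)) ≈ 0.0884 m.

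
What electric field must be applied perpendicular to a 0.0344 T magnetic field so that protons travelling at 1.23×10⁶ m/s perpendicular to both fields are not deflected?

For straight-line motion qE = qvB, so E = vB.
E = 1.23×10⁶ × 0.0344 = 4.23×10⁴ V/m.

E = 4.23×10⁴ V/m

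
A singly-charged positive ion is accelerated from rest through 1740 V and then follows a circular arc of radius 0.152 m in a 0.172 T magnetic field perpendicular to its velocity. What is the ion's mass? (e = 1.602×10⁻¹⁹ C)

Combine |q|V = ½mv² and r = mv/(|q|B): eliminate v to get m = qB²r²/(2V).
m = (1.602×10⁻¹⁹)(0.172)²(0.152)²/(2·1740) ≈ 3.15×10⁻²⁶ kg.

m ≈ 3.15×10⁻²⁶ kg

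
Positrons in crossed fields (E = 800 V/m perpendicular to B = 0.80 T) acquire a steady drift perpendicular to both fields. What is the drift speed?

v_d ≈ 1000 m/s

The steady drift has the magnetic force balancing the electric force, so v_d = E/B.
v_d = 800/0.80 = 1000 m/s.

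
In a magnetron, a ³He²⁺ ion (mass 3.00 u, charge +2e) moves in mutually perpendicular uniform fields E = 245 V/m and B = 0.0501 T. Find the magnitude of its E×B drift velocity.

v_d ≈ 4890 m/s

The steady drift has the magnetic force balancing the electric force, so v_d = E/B.
v_d = 245/0.0501 = 4890 m/s.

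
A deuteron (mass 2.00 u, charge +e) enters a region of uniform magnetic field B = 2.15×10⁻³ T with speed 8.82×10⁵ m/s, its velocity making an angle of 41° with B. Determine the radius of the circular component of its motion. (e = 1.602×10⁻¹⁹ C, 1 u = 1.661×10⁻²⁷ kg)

r ≈ 5.58 m

v⊥ = v sinθ = 8.82×10⁵·sin41° ≈ 5.786×10⁵ m/s.
r = m v⊥/(|q|B) = (3.322×10⁻²⁷)(5.786×10⁵)/((1.602×10⁻¹⁹)(2.15×10⁻³)) ≈ 5.58 m.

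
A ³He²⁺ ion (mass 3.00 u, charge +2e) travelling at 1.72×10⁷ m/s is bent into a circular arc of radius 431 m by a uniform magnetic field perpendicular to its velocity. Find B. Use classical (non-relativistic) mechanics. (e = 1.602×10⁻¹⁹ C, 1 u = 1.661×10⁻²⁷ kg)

From |q|vB = mv²/r, B = mv/(|q|r).
B = (4.983×10⁻²⁷)(1.72×10⁷)/((3.204×10⁻¹⁹)(431)) ≈ 6.21×10⁻⁴ T.

B ≈ 6.21×10⁻⁴ T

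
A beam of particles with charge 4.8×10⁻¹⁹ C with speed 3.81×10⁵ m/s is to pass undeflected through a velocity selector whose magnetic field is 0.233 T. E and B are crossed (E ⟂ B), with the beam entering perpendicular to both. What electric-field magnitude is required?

E = 8.88×10⁴ V/m

For straight-line motion qE = qvB, so E = vB.
E = 3.81×10⁵ × 0.233 = 8.88×10⁴ V/m.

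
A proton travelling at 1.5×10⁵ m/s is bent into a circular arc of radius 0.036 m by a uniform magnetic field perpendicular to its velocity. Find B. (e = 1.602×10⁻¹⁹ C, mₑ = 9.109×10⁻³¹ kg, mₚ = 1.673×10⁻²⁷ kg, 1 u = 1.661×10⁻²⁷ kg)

From |q|vB = mv²/r, B = mv/(|q|r).
B = (1.673×10⁻²⁷)(1.5×10⁵)/((1.602×10⁻¹⁹)(0.036)) ≈ 0.044 T.

B ≈ 0.044 T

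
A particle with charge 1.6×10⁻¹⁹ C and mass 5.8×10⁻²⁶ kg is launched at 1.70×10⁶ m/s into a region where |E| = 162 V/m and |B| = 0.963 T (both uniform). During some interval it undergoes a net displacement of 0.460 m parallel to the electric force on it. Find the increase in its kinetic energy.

ΔKE ≈ 1.19×10⁻¹⁷ J

The magnetic force is always ⟂ v and does no work; only the electric force changes KE.
ΔKE = F_E · d = |q|E d = (1.6×10⁻¹⁹)(162)(0.460) ≈ 1.19×10⁻¹⁷ J.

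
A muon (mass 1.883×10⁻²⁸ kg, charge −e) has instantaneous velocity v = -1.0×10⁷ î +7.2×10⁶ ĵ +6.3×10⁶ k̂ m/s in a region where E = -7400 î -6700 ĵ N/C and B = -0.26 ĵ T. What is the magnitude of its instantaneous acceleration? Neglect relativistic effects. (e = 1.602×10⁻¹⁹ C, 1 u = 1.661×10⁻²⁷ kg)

|a| ≈ 2.61×10¹⁵ m/s²

v×B = (1.64×10⁶, 0, 2.60×10⁶) N/C.
E + v×B = (1.63×10⁶, -6700, 2.60×10⁶) N/C.
F = q(E + v×B) = (−1.602×10⁻¹⁹ C)·(1.63×10⁶, -6700, 2.60×10⁶) = (-2.61×10⁻¹³, 1.07×10⁻¹⁵, -4.17×10⁻¹³) N.
|a| = |F|/m = 4.917×10⁻¹³/1.883×10⁻²⁸ ≈ 2.61×10¹⁵ m/s².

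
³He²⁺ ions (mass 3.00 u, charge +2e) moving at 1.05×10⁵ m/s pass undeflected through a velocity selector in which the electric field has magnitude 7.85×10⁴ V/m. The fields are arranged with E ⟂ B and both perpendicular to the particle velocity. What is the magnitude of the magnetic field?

Balance of forces in the selector: qE = qvB ⇒ B = E/v.
B = 7.85×10⁴/1.05×10⁵ = 0.748 T.

B = 0.748 T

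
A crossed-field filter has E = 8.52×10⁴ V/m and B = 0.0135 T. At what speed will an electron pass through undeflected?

v = 6.31×10⁶ m/s

Zero net Lorentz force requires |qE| = |q v×B|, i.e. E = vB.
v = E/B = 8.52×10⁴/0.0135 = 6.31×10⁶ m/s.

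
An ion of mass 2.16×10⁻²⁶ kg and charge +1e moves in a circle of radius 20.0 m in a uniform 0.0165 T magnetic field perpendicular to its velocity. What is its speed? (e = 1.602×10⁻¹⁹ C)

From |q|vB = mv²/r, v = |q|Br/m.
v = (1.602×10⁻¹⁹)(0.0165)(20.0)/2.16×10⁻²⁶ ≈ 2.45×10⁶ m/s.

v ≈ 2.45×10⁶ m/s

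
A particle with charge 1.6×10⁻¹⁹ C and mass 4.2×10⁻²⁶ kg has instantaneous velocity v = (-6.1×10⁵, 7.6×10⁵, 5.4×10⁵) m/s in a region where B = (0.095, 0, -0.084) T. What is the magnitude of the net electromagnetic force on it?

|F| ≈ 1.54×10⁻¹⁴ N

v×B = (-6.38×10⁴, 60.0, -7.22×10⁴) N/C.
F = q v×B = (1.6×10⁻¹⁹ C)·(-6.38×10⁴, 60.0, -7.22×10⁴) = (-1.02×10⁻¹⁴, 9.60×10⁻¹⁸, -1.16×10⁻¹⁴) N.
|F| = 1.54×10⁻¹⁴ N.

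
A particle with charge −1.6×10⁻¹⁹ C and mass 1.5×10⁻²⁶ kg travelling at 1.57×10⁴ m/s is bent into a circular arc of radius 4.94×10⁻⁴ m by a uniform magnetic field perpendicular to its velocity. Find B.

B ≈ 2.98 T

From |q|vB = mv²/r, B = mv/(|q|r).
B = (1.5×10⁻²⁶)(1.57×10⁴)/((1.6×10⁻¹⁹)(4.94×10⁻⁴)) ≈ 2.98 T.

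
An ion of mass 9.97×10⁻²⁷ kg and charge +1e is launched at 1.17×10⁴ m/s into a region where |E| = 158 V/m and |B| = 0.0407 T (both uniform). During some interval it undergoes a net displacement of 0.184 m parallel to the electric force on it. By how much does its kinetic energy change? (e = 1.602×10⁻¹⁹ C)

ΔKE ≈ 4.66×10⁻¹⁸ J

The magnetic force is always ⟂ v and does no work; only the electric force changes KE.
ΔKE = F_E · d = |q|E d = (1.602×10⁻¹⁹)(158)(0.184) ≈ 4.66×10⁻¹⁸ J.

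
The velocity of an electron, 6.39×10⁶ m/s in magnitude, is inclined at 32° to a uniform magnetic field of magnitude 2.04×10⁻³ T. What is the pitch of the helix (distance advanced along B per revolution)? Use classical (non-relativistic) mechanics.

v∥ = v cosθ = 6.39×10⁶·cos32° ≈ 5.419×10⁶ m/s.
T = 2πm/(|q|B) = 2π(9.109×10⁻³¹)/((1.602×10⁻¹⁹)(2.04×10⁻³)) ≈ 1.751×10⁻⁸ s.
pitch = v∥ T = (5.419×10⁶)(1.751×10⁻⁸) ≈ 0.0949 m.

p ≈ 0.0949 m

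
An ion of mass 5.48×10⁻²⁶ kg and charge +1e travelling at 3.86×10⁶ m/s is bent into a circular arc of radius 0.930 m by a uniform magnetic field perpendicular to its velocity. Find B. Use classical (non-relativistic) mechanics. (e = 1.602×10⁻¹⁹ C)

B ≈ 1.42 T

From |q|vB = mv²/r, B = mv/(|q|r).
B = (5.48×10⁻²⁶)(3.86×10⁶)/((1.602×10⁻¹⁹)(0.930)) ≈ 1.42 T.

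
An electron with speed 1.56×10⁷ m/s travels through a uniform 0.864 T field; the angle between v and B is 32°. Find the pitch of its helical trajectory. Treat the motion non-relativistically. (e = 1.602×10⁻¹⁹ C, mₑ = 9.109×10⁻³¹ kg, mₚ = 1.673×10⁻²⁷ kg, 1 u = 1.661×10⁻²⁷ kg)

v∥ = v cosθ = 1.56×10⁷·cos32° ≈ 1.323×10⁷ m/s.
T = 2πm/(|q|B) = 2π(9.109×10⁻³¹)/((1.602×10⁻¹⁹)(0.864)) ≈ 4.135×10⁻¹¹ s.
pitch = v∥ T = (1.323×10⁷)(4.135×10⁻¹¹) ≈ 5.47×10⁻⁴ m.

p ≈ 5.47×10⁻⁴ m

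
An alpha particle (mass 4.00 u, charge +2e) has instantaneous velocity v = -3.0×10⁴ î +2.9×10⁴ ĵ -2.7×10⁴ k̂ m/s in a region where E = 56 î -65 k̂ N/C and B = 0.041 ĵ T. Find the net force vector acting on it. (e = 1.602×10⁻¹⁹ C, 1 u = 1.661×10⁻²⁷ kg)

F ≈ (3.73×10⁻¹⁶, 0, -4.15×10⁻¹⁶) N

v×B = (1110, 0, -1230) N/C.
E + v×B = (1160, 0, -1300) N/C.
F = q(E + v×B) = (3.204×10⁻¹⁹ C)·(1160, 0, -1300) = (3.73×10⁻¹⁶, 0, -4.15×10⁻¹⁶) N.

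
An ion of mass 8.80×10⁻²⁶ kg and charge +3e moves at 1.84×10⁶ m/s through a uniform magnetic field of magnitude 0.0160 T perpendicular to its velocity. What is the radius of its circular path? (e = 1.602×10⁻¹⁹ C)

The magnetic force provides the centripetal force: |q|vB = mv²/r.
r = mv/(|q|B) = (8.80×10⁻²⁶)(1.84×10⁶)/((4.806×10⁻¹⁹)(0.0160)) ≈ 21.1 m.

r ≈ 21.1 m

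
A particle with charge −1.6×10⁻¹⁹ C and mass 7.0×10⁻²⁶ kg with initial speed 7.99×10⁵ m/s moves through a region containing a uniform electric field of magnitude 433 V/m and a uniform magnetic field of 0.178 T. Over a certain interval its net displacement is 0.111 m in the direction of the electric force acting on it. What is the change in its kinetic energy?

The magnetic force is always ⟂ v and does no work; only the electric force changes KE.
ΔKE = F_E · d = |q|E d = (1.6×10⁻¹⁹)(433)(0.111) ≈ 7.69×10⁻¹⁸ J.

ΔKE ≈ 7.69×10⁻¹⁸ J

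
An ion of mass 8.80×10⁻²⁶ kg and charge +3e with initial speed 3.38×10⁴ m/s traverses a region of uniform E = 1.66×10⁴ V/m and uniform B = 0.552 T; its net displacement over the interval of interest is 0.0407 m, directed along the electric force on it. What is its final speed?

B does no work; ΔKE = |q|E d.
½mv_f² = ½mv₀² + |q|Ed = ½(8.80×10⁻²⁶)(3.38×10⁴)² + (4.806×10⁻¹⁹)(1.66×10⁴)(0.0407) ≈ 5.027×10⁻¹⁷ J + 3.247×10⁻¹⁶ J ≈ 3.750×10⁻¹⁶ J.
v_f = √(2·3.750×10⁻¹⁶/8.80×10⁻²⁶) ≈ 9.23×10⁴ m/s.

v_f ≈ 9.23×10⁴ m/s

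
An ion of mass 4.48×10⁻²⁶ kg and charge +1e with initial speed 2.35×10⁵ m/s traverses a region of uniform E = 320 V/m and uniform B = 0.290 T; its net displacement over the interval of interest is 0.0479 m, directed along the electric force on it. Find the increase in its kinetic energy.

The magnetic force is always ⟂ v and does no work; only the electric force changes KE.
ΔKE = F_E · d = |q|E d = (1.602×10⁻¹⁹)(320)(0.0479) ≈ 2.46×10⁻¹⁸ J.

ΔKE ≈ 2.46×10⁻¹⁸ J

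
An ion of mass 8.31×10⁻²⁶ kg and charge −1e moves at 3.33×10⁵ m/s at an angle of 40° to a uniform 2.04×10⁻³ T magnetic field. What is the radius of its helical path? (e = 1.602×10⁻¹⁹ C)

r ≈ 54.4 m

v⊥ = v sinθ = 3.33×10⁵·sin40° ≈ 2.140×10⁵ m/s.
r = m v⊥/(|q|B) = (8.31×10⁻²⁶)(2.140×10⁵)/((1.602×10⁻¹⁹)(2.04×10⁻³)) ≈ 54.4 m.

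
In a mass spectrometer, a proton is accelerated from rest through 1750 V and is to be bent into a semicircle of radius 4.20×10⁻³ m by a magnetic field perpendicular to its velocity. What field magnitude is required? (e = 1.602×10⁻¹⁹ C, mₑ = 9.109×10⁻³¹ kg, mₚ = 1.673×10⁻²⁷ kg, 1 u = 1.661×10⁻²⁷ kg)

v = √(2|q|V/m) = √(2·1.602×10⁻¹⁹·1750/1.673×10⁻²⁷) ≈ 5.789×10⁵ m/s.
B = mv/(|q|r) = (1.673×10⁻²⁷)(5.789×10⁵)/((1.602×10⁻¹⁹)(4.20×10⁻³)) ≈ 1.44 T.

B ≈ 1.44 T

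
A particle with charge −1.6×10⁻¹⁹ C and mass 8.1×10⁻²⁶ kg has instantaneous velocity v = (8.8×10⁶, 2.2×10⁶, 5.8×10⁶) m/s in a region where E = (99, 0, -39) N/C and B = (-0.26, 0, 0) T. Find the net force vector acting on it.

v×B = (0, -1.51×10⁶, 5.72×10⁵) N/C.
E + v×B = (99.0, -1.51×10⁶, 5.72×10⁵) N/C.
F = q(E + v×B) = (−1.6×10⁻¹⁹ C)·(99.0, -1.51×10⁶, 5.72×10⁵) = (-1.58×10⁻¹⁷, 2.41×10⁻¹³, -9.15×10⁻¹⁴) N.

F ≈ (-1.58×10⁻¹⁷, 2.41×10⁻¹³, -9.15×10⁻¹⁴) N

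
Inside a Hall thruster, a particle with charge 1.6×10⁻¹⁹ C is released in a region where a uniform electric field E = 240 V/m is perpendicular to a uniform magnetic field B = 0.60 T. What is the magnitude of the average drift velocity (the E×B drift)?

v_d ≈ 400 m/s

In crossed fields the guiding centre drifts at v_d = |E×B|/B² = E/B, independent of charge and mass.
v_d = 240/0.60 = 400 m/s.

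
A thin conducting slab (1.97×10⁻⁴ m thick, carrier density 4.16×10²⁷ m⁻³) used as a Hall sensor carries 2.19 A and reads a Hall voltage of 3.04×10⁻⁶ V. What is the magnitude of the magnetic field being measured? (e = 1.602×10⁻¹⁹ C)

B ≈ 0.182 T

From V_H = IB/(n e t), B = V_H n e t / I.
B = (3.04×10⁻⁶)(4.16×10²⁷)(1.602×10⁻¹⁹)(1.97×10⁻⁴)/2.19 ≈ 0.182 T.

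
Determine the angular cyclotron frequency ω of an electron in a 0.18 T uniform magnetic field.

ω = |q|B/m.
ω = (1.602×10⁻¹⁹)(0.18)/9.109×10⁻³¹ ≈ 3.2×10¹⁰ rad/s.

ω ≈ 3.2×10¹⁰ rad/s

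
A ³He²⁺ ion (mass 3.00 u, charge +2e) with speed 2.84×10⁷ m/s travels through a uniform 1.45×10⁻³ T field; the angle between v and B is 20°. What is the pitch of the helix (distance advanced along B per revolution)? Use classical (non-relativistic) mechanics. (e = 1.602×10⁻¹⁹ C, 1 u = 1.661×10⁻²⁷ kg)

p ≈ 1800 m

v∥ = v cosθ = 2.84×10⁷·cos20° ≈ 2.669×10⁷ m/s.
T = 2πm/(|q|B) = 2π(4.983×10⁻²⁷)/((3.204×10⁻¹⁹)(1.45×10⁻³)) ≈ 6.739×10⁻⁵ s.
pitch = v∥ T = (2.669×10⁷)(6.739×10⁻⁵) ≈ 1800 m.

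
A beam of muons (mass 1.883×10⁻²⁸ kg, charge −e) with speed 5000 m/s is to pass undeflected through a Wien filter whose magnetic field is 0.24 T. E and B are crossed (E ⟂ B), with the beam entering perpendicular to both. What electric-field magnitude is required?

For straight-line motion qE = qvB, so E = vB.
E = 5000 × 0.24 = 1200 V/m.

E = 1200 V/m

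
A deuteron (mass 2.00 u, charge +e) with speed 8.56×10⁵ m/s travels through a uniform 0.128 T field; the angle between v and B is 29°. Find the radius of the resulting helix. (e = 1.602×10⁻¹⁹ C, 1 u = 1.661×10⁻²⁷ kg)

r ≈ 0.0672 m

v⊥ = v sinθ = 8.56×10⁵·sin29° ≈ 4.150×10⁵ m/s.
r = m v⊥/(|q|B) = (3.322×10⁻²⁷)(4.150×10⁵)/((1.602×10⁻¹⁹)(0.128)) ≈ 0.0672 m.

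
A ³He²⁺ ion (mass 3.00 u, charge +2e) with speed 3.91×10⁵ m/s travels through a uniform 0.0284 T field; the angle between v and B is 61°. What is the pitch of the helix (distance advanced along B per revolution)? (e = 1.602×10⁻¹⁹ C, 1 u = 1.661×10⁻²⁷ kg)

p ≈ 0.652 m

v∥ = v cosθ = 3.91×10⁵·cos61° ≈ 1.896×10⁵ m/s.
T = 2πm/(|q|B) = 2π(4.983×10⁻²⁷)/((3.204×10⁻¹⁹)(0.0284)) ≈ 3.441×10⁻⁶ s.
pitch = v∥ T = (1.896×10⁵)(3.441×10⁻⁶) ≈ 0.652 m.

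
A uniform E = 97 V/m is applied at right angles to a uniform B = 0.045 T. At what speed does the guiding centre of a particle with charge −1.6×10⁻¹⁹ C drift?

v_d ≈ 2200 m/s

The E×B drift speed is v_d = E/B.
v_d = 97/0.045 = 2200 m/s.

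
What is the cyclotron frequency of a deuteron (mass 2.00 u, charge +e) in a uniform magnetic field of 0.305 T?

f ≈ 2.34×10⁶ Hz

f = |q|B/(2πm).
f = (1.602×10⁻¹⁹)(0.305)/(2π·3.322×10⁻²⁷) ≈ 2.34×10⁶ Hz.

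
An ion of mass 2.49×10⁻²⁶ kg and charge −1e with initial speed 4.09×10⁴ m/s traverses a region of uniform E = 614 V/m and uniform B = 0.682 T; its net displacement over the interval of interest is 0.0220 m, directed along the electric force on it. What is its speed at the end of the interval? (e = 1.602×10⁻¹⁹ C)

v_f ≈ 4.30×10⁴ m/s

B does no work; ΔKE = |q|E d.
½mv_f² = ½mv₀² + |q|Ed = ½(2.49×10⁻²⁶)(4.09×10⁴)² + (1.602×10⁻¹⁹)(614)(0.0220) ≈ 2.083×10⁻¹⁷ J + 2.164×10⁻¹⁸ J ≈ 2.299×10⁻¹⁷ J.
v_f = √(2·2.299×10⁻¹⁷/2.49×10⁻²⁶) ≈ 4.30×10⁴ m/s.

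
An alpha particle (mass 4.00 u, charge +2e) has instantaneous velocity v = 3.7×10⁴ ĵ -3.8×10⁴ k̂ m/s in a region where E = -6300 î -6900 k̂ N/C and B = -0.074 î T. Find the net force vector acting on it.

F ≈ (-2.02×10⁻¹⁵, 9.01×10⁻¹⁶, -1.33×10⁻¹⁵) N

v×B = (0, 2810, 2740) N/C.
E + v×B = (-6300, 2810, -4160) N/C.
F = q(E + v×B) = (3.204×10⁻¹⁹ C)·(-6300, 2810, -4160) = (-2.02×10⁻¹⁵, 9.01×10⁻¹⁶, -1.33×10⁻¹⁵) N.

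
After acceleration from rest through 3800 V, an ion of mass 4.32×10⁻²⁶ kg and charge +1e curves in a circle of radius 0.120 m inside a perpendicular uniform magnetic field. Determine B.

v = √(2|q|V/m) = √(2·1.602×10⁻¹⁹·3800/4.32×10⁻²⁶) ≈ 1.679×10⁵ m/s.
B = mv/(|q|r) = (4.32×10⁻²⁶)(1.679×10⁵)/((1.602×10⁻¹⁹)(0.120)) ≈ 0.377 T.

B ≈ 0.377 T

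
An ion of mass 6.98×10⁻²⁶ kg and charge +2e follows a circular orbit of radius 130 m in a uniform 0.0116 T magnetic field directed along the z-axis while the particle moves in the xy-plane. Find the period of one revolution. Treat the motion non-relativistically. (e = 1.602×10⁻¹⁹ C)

The cyclotron period depends only on m, q, B: T = 2πm/(|q|B).
T = 2π(6.98×10⁻²⁶)/((3.204×10⁻¹⁹)(0.0116)) ≈ 1.18×10⁻⁴ s.

T ≈ 1.18×10⁻⁴ s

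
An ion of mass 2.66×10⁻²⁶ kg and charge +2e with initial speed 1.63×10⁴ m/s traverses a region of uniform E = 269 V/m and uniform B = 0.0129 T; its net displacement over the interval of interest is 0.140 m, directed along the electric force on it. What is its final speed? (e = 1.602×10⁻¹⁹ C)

B does no work; ΔKE = |q|E d.
½mv_f² = ½mv₀² + |q|Ed = ½(2.66×10⁻²⁶)(1.63×10⁴)² + (3.204×10⁻¹⁹)(269)(0.140) ≈ 3.534×10⁻¹⁸ J + 1.207×10⁻¹⁷ J ≈ 1.560×10⁻¹⁷ J.
v_f = √(2·1.560×10⁻¹⁷/2.66×10⁻²⁶) ≈ 3.42×10⁴ m/s.

v_f ≈ 3.42×10⁴ m/s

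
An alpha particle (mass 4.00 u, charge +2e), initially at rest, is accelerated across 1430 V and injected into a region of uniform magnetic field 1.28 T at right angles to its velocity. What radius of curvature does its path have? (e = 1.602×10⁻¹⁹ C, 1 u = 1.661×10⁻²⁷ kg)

Acceleration: |q|V = ½mv² ⇒ v = √(2|q|V/m) = √(2·3.204×10⁻¹⁹·1430/6.644×10⁻²⁷) ≈ 3.714×10⁵ m/s.
In the field: r = mv/(|q|B) = (6.644×10⁻²⁷)(3.714×10⁵)/((3.204×10⁻¹⁹)(1.28)) ≈ 6.02×10⁻³ m.

r ≈ 6.02×10⁻³ m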